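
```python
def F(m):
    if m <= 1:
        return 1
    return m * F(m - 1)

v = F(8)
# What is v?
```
Call trace:
F(m=8)
  F(m=7)
    F(m=6)
      F(m=5)
        F(m=4)
          F(m=3)
            F(m=2)
              F(m=1)
              -> return 1
            -> return 2
          -> return 6
        -> return 24
      -> return 120
    -> return 720
  -> return 5040
-> return 40320

Final answer: 40320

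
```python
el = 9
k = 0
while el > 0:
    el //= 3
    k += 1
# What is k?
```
Trace:
  el=9
  el=9, k=0
  el=3, k=1
  el=1, k=2
  el=0, k=3

Final answer: 3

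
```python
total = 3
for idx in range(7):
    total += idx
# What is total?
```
Trace:
  total=3
  total=3, idx=0
  total=4, idx=1
  total=6, idx=2
  total=9, idx=3
  total=13, idx=4
  total=18, idx=5
  total=24, idx=6

Final answer: 24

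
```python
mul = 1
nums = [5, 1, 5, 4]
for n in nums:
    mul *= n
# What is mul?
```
Trace:
  mul=1
  mul=5, n=5
  mul=5, n=1
  mul=25, n=5
  mul=100, n=4

Final answer: 100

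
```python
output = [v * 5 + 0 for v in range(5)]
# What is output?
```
Trace:
  v=0
  v=1
  v=2
  v=3
  v=4
  output=[0, 5, 10, 15, 20]

Final answer: [0, 5, 10, 15, 20]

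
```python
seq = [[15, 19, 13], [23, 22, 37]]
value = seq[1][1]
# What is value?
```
Trace:
  seq=[[15, 19, 13], [23, 22, 37]]
  seq=[[15, 19, 13], [23, 22, 37]], value=22

Final answer: 22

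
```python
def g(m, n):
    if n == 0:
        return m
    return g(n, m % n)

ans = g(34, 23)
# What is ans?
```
Call trace:
g(m=34, n=23)
  g(m=23, n=11)
    g(m=11, n=1)
      g(m=1, n=0)
      -> return 1
    -> return 1
  -> return 1
-> return 1

Final answer: 1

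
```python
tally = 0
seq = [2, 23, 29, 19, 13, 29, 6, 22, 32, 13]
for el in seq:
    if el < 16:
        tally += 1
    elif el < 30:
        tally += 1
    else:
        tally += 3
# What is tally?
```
Trace:
  tally=0
  tally=1, el=2
  tally=2, el=23
  tally=3, el=29
  tally=4, el=19
  tally=5, el=13
  tally=6, el=29
  tally=7, el=6
  tally=8, el=22
  tally=11, el=32
  tally=12, el=13

Final answer: 12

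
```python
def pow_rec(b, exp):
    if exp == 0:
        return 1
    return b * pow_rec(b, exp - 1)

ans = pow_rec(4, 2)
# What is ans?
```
Call trace:
pow_rec(b=4, exp=2)
  pow_rec(b=4, exp=1)
    pow_rec(b=4, exp=0)
    -> return 1
  -> return 4
-> return 16

Final answer: 16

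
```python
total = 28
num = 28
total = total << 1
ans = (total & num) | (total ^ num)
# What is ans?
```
Trace:
  total=28
  total=28, num=28
  total=56, num=28
  total=56, num=28, ans=60

Final answer: 60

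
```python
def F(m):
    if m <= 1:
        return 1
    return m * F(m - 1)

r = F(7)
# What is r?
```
Call trace:
F(m=7)
  F(m=6)
    F(m=5)
      F(m=4)
        F(m=3)
          F(m=2)
            F(m=1)
            -> return 1
          -> return 2
        -> return 6
      -> return 24
    -> return 120
  -> return 720
-> return 5040

Final answer: 5040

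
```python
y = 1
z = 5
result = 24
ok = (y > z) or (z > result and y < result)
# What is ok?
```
Trace:
  y=1
  y=1, z=5
  y=1, z=5, result=24
  y=1, z=5, result=24, ok=False

Final answer: False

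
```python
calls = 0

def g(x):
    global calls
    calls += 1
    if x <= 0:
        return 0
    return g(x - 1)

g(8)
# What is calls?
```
Call trace:
g(x=8)
  g(x=7)
    g(x=6)
      g(x=5)
        g(x=4)
          g(x=3)
            g(x=2)
              g(x=1)
                g(x=0)
                -> return 0
              -> return 0
            -> return 0
          -> return 0
        -> return 0
      -> return 0
    -> return 0
  -> return 0
-> return 0

calls is incremented once per call. g is entered once for each x = 8, 7, 6, 5, 4, 3, 2, 1, 0 (the x <= 0 call returns without recursing), i.e. 8 + 1 calls.
calls = 9

Final answer: 9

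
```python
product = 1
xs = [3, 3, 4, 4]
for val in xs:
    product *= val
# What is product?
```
Trace:
  product=1
  product=3, val=3
  product=9, val=3
  product=36, val=4
  product=144, val=4

Final answer: 144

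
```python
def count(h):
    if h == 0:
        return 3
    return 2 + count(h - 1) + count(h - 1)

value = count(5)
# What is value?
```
Call trace (a repeated sub-call is expanded the first time; later identical calls just restate its return value):
count(h=5)
  count(h=4)
    count(h=3)
      count(h=2)
        count(h=1)
          count(h=0)
          -> return 3
          count(h=0)
          -> return 3
        -> return 8
        count(h=1) -> return 8  (same call as traced above)
      -> return 18
      count(h=2) -> return 18  (same call as traced above)
    -> return 38
    count(h=3) -> return 38  (same call as traced above)
  -> return 78
  count(h=4) -> return 78  (same call as traced above)
-> return 158

Final answer: 158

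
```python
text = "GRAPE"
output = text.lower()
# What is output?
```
Trace:
  text='GRAPE'
  text='GRAPE', output='grape'

Final answer: 'grape'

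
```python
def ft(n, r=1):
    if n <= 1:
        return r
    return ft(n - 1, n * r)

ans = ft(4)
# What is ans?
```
Call trace:
ft(n=4, r=1)
  ft(n=3, r=4)
    ft(n=2, r=12)
      ft(n=1, r=24)
      -> return 24
    -> return 24
  -> return 24
-> return 24

Final answer: 24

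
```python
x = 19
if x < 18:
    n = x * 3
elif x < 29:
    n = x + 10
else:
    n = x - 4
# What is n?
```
Trace:
  x=19
  x=19, n=29

Final answer: 29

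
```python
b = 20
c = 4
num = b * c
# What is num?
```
Trace:
  b=20
  b=20, c=4
  b=20, c=4, num=80

Final answer: 80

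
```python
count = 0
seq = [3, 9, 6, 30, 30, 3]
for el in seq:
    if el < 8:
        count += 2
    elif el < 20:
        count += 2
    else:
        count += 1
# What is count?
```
Trace:
  count=0
  count=2, el=3
  count=4, el=9
  count=6, el=6
  count=7, el=30
  count=8, el=30
  count=10, el=3

Final answer: 10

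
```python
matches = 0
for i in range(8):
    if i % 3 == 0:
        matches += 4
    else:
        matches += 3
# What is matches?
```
Trace:
  matches=0
  matches=4, i=0
  matches=7, i=1
  matches=10, i=2
  matches=14, i=3
  matches=17, i=4
  matches=20, i=5
  matches=24, i=6
  matches=27, i=7

Final answer: 27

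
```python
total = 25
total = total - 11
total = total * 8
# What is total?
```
Trace:
  total=25
  total=14
  total=112

Final answer: 112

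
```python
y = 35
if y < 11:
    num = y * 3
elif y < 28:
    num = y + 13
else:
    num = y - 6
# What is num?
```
Trace:
  y=35
  y=35, num=29

Final answer: 29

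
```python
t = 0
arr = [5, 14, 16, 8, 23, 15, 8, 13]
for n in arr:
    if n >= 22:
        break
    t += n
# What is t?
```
Trace:
  t=0
  t=5, n=5
  t=19, n=14
  t=35, n=16
  t=43, n=8
  t=43, n=23

Final answer: 43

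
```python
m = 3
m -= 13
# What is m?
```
Trace:
  m=3
  m=-10

Final answer: -10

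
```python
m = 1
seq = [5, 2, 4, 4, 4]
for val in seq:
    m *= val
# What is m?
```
Trace:
  m=1
  m=5, val=5
  m=10, val=2
  m=40, val=4
  m=160, val=4
  m=640, val=4

Final answer: 640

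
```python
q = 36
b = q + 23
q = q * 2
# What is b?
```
Trace:
  q=36
  q=36, b=59
  q=72, b=59

Final answer: 59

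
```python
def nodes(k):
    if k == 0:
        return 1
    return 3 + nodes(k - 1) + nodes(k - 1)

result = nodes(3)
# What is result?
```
Call trace (a repeated sub-call is expanded the first time; later identical calls just restate its return value):
nodes(k=3)
  nodes(k=2)
    nodes(k=1)
      nodes(k=0)
      -> return 1
      nodes(k=0)
      -> return 1
    -> return 5
    nodes(k=1) -> return 5  (same call as traced above)
  -> return 13
  nodes(k=2) -> return 13  (same call as traced above)
-> return 29

Final answer: 29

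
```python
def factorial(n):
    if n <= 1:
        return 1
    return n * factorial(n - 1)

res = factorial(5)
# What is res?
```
Call trace:
factorial(n=5)
  factorial(n=4)
    factorial(n=3)
      factorial(n=2)
        factorial(n=1)
        -> return 1
      -> return 2
    -> return 6
  -> return 24
-> return 120

Final answer: 120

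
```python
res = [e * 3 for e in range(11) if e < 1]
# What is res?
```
Trace:
  e=0
  e=1
  e=2
  e=3
  e=4
  e=5
  e=6
  e=7
  e=8
  e=9
  e=10
  res=[0]

Final answer: [0]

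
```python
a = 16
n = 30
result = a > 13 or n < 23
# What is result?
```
Trace:
  a=16
  a=16, n=30
  a=16, n=30, result=True

Final answer: True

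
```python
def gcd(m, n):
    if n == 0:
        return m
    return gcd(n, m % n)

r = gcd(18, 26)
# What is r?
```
Call trace:
gcd(m=18, n=26)
  gcd(m=26, n=18)
    gcd(m=18, n=8)
      gcd(m=8, n=2)
        gcd(m=2, n=0)
        -> return 2
      -> return 2
    -> return 2
  -> return 2
-> return 2

Final answer: 2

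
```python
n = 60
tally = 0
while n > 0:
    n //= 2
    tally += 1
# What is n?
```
Trace:
  n=60
  n=60, tally=0
  n=30, tally=1
  n=15, tally=2
  n=7, tally=3
  n=3, tally=4
  n=1, tally=5
  n=0, tally=6

Final answer: 0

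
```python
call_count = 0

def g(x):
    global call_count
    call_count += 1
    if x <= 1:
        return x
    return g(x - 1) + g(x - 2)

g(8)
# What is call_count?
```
Call trace (a repeated sub-call is expanded the first time; later identical calls just restate its return value):
g(x=8)
  g(x=7)
    g(x=6)
      g(x=5)
        g(x=4)
          g(x=3)
            g(x=2)
              g(x=1)
              -> return 1
              g(x=0)
              -> return 0
            -> return 1
            g(x=1)
            -> return 1
          -> return 2
          g(x=2) -> return 1  (same call as traced above)
        -> return 3
        g(x=3) -> return 2  (same call as traced above)
      -> return 5
      g(x=4) -> return 3  (same call as traced above)
    -> return 8
    g(x=5) -> return 5  (same call as traced above)
  -> return 13
  g(x=6) -> return 8  (same call as traced above)
-> return 21

call_count is incremented once per call, so count the calls in each subtree. Let C(x) = number of calls made by g(x).
C(0) = C(1) = 1 (base case, no recursion); C(x) = 1 + C(x - 1) + C(x - 2) otherwise.
C(2) = 1 + C(1) + C(0) = 1 + 1 + 1 = 3
C(3) = 1 + C(2) + C(1) = 1 + 3 + 1 = 5
C(4) = 1 + C(3) + C(2) = 1 + 5 + 3 = 9
C(5) = 1 + C(4) + C(3) = 1 + 9 + 5 = 15
C(6) = 1 + C(5) + C(4) = 1 + 15 + 9 = 25
C(7) = 1 + C(6) + C(5) = 1 + 25 + 15 = 41
C(8) = 1 + C(7) + C(6) = 1 + 41 + 25 = 67
call_count = C(8) = 67

Final answer: 67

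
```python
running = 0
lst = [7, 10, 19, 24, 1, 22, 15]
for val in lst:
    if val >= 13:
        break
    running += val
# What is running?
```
Trace:
  running=0
  running=7, val=7
  running=17, val=10
  running=17, val=19

Final answer: 17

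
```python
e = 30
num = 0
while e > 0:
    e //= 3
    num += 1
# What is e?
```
Trace:
  e=30
  e=30, num=0
  e=10, num=1
  e=3, num=2
  e=1, num=3
  e=0, num=4

Final answer: 0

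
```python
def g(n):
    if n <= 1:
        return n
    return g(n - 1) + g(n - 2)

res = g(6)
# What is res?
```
Call trace (a repeated sub-call is expanded the first time; later identical calls just restate its return value):
g(n=6)
  g(n=5)
    g(n=4)
      g(n=3)
        g(n=2)
          g(n=1)
          -> return 1
          g(n=0)
          -> return 0
        -> return 1
        g(n=1)
        -> return 1
      -> return 2
      g(n=2) -> return 1  (same call as traced above)
    -> return 3
    g(n=3) -> return 2  (same call as traced above)
  -> return 5
  g(n=4) -> return 3  (same call as traced above)
-> return 8

Final answer: 8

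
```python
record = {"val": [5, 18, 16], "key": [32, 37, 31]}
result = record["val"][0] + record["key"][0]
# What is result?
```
Trace:
  record={'val': [5, 18, 16], 'key': [32, 37, 31]}
  record={'val': [5, 18, 16], 'key': [32, 37, 31]}, result=37

Final answer: 37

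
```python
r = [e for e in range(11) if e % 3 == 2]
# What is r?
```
Trace:
  e=0
  e=1
  e=2
  e=3
  e=4
  e=5
  e=6
  e=7
  e=8
  e=9
  e=10
  r=[2, 5, 8]

Final answer: [2, 5, 8]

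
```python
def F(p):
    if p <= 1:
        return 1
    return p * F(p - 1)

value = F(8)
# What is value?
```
Call trace:
F(p=8)
  F(p=7)
    F(p=6)
      F(p=5)
        F(p=4)
          F(p=3)
            F(p=2)
              F(p=1)
              -> return 1
            -> return 2
          -> return 6
        -> return 24
      -> return 120
    -> return 720
  -> return 5040
-> return 40320

Final answer: 40320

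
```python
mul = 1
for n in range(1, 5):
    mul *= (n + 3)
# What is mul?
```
Trace:
  mul=1
  mul=4, n=1
  mul=20, n=2
  mul=120, n=3
  mul=840, n=4

Final answer: 840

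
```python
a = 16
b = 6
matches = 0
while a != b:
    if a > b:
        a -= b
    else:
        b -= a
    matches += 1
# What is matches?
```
Trace:
  a=16
  a=16, b=6
  a=16, b=6, matches=0
  a=10, b=6, matches=1
  a=4, b=6, matches=2
  a=4, b=2, matches=3
  a=2, b=2, matches=4

Final answer: 4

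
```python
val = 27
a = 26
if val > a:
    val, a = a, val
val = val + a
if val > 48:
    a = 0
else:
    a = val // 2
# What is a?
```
Trace:
  val=27
  val=27, a=26
  val=26, a=27
  val=53, a=27
  val=53, a=0

Final answer: 0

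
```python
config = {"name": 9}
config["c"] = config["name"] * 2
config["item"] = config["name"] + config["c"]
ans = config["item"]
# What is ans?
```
Trace:
  config={'name': 9}
  config={'name': 9, 'c': 18}
  config={'name': 9, 'c': 18, 'item': 27}
  config={'name': 9, 'c': 18, 'item': 27}, ans=27

Final answer: 27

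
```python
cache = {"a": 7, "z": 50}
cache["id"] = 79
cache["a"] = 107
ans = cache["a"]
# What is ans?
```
Trace:
  cache={'a': 7, 'z': 50}
  cache={'a': 7, 'z': 50, 'id': 79}
  cache={'a': 107, 'z': 50, 'id': 79}
  cache={'a': 107, 'z': 50, 'id': 79}, ans=107

Final answer: 107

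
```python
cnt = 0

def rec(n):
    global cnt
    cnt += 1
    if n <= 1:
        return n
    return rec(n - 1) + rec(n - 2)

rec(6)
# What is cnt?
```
Call trace (a repeated sub-call is expanded the first time; later identical calls just restate its return value):
rec(n=6)
  rec(n=5)
    rec(n=4)
      rec(n=3)
        rec(n=2)
          rec(n=1)
          -> return 1
          rec(n=0)
          -> return 0
        -> return 1
        rec(n=1)
        -> return 1
      -> return 2
      rec(n=2) -> return 1  (same call as traced above)
    -> return 3
    rec(n=3) -> return 2  (same call as traced above)
  -> return 5
  rec(n=4) -> return 3  (same call as traced above)
-> return 8

cnt is incremented once per call, so count the calls in each subtree. Let C(n) = number of calls made by rec(n).
C(0) = C(1) = 1 (base case, no recursion); C(n) = 1 + C(n - 1) + C(n - 2) otherwise.
C(2) = 1 + C(1) + C(0) = 1 + 1 + 1 = 3
C(3) = 1 + C(2) + C(1) = 1 + 3 + 1 = 5
C(4) = 1 + C(3) + C(2) = 1 + 5 + 3 = 9
C(5) = 1 + C(4) + C(3) = 1 + 9 + 5 = 15
C(6) = 1 + C(5) + C(4) = 1 + 15 + 9 = 25
cnt = C(6) = 25

Final answer: 25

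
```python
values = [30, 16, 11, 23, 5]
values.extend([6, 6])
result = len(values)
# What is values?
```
Trace:
  values=[30, 16, 11, 23, 5]
  values=[30, 16, 11, 23, 5, 6, 6]
  values=[30, 16, 11, 23, 5, 6, 6], result=7

Final answer: [30, 16, 11, 23, 5, 6, 6]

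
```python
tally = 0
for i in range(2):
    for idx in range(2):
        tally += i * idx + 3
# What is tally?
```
Trace:
  tally=0
  tally=3, i=0, idx=0
  tally=6, i=0, idx=1
  tally=9, i=1, idx=0
  tally=13, i=1, idx=1

Final answer: 13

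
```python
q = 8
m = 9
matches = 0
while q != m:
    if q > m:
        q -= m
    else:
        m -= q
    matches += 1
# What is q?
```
Trace:
  q=8
  q=8, m=9
  q=8, m=9, matches=0
  q=8, m=1, matches=1
  q=7, m=1, matches=2
  q=6, m=1, matches=3
  q=5, m=1, matches=4
  q=4, m=1, matches=5
  q=3, m=1, matches=6
  q=2, m=1, matches=7
  q=1, m=1, matches=8

Final answer: 1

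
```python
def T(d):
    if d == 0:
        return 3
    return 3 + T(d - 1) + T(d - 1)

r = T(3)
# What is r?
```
Call trace (a repeated sub-call is expanded the first time; later identical calls just restate its return value):
T(d=3)
  T(d=2)
    T(d=1)
      T(d=0)
      -> return 3
      T(d=0)
      -> return 3
    -> return 9
    T(d=1) -> return 9  (same call as traced above)
  -> return 21
  T(d=2) -> return 21  (same call as traced above)
-> return 45

Final answer: 45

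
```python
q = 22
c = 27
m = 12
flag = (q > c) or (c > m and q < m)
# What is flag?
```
Trace:
  q=22
  q=22, c=27
  q=22, c=27, m=12
  q=22, c=27, m=12, flag=False

Final answer: False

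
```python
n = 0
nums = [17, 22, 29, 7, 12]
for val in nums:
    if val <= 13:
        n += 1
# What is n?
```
Trace:
  n=0
  n=0, val=17
  n=0, val=22
  n=0, val=29
  n=1, val=7
  n=2, val=12

Final answer: 2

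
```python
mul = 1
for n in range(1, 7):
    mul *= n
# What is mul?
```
Trace:
  mul=1
  mul=1, n=1
  mul=2, n=2
  mul=6, n=3
  mul=24, n=4
  mul=120, n=5
  mul=720, n=6

Final answer: 720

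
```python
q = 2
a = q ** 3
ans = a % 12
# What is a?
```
Trace:
  q=2
  q=2, a=8
  q=2, a=8, ans=8

Final answer: 8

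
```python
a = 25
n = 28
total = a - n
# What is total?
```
Trace:
  a=25
  a=25, n=28
  a=25, n=28, total=-3

Final answer: -3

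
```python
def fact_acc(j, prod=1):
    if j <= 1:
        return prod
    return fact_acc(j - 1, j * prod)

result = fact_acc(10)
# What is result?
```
Call trace:
fact_acc(j=10, prod=1)
  fact_acc(j=9, prod=10)
    fact_acc(j=8, prod=90)
      fact_acc(j=7, prod=720)
        fact_acc(j=6, prod=5040)
          fact_acc(j=5, prod=30240)
            fact_acc(j=4, prod=151200)
              fact_acc(j=3, prod=604800)
                fact_acc(j=2, prod=1814400)
                  fact_acc(j=1, prod=3628800)
                  -> return 3628800
                -> return 3628800
              -> return 3628800
            -> return 3628800
          -> return 3628800
        -> return 3628800
      -> return 3628800
    -> return 3628800
  -> return 3628800
-> return 3628800

Final answer: 3628800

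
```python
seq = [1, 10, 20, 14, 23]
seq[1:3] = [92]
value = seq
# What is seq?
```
Trace:
  seq=[1, 10, 20, 14, 23]
  seq=[1, 92, 14, 23]
  seq=[1, 92, 14, 23], value=[1, 92, 14, 23]

Final answer: [1, 92, 14, 23]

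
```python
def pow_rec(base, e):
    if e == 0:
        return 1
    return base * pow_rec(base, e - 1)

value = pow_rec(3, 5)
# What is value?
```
Call trace:
pow_rec(base=3, e=5)
  pow_rec(base=3, e=4)
    pow_rec(base=3, e=3)
      pow_rec(base=3, e=2)
        pow_rec(base=3, e=1)
          pow_rec(base=3, e=0)
          -> return 1
        -> return 3
      -> return 9
    -> return 27
  -> return 81
-> return 243

Final answer: 243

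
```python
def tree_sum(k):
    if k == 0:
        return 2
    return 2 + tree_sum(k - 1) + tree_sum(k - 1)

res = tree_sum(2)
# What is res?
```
Call trace (a repeated sub-call is expanded the first time; later identical calls just restate its return value):
tree_sum(k=2)
  tree_sum(k=1)
    tree_sum(k=0)
    -> return 2
    tree_sum(k=0)
    -> return 2
  -> return 6
  tree_sum(k=1) -> return 6  (same call as traced above)
-> return 14

Final answer: 14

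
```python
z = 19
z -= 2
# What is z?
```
Trace:
  z=19
  z=17

Final answer: 17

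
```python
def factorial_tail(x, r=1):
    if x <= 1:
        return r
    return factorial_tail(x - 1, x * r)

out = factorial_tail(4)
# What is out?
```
Call trace:
factorial_tail(x=4, r=1)
  factorial_tail(x=3, r=4)
    factorial_tail(x=2, r=12)
      factorial_tail(x=1, r=24)
      -> return 24
    -> return 24
  -> return 24
-> return 24

Final answer: 24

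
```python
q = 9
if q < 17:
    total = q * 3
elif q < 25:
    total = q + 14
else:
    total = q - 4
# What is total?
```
Trace:
  q=9
  q=9, total=27

Final answer: 27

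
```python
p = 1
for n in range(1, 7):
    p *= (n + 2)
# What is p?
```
Trace:
  p=1
  p=3, n=1
  p=12, n=2
  p=60, n=3
  p=360, n=4
  p=2520, n=5
  p=20160, n=6

Final answer: 20160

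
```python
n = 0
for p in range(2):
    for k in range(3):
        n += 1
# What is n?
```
Trace:
  n=0
  n=1, p=0, k=0
  n=2, p=0, k=1
  n=3, p=0, k=2
  n=4, p=1, k=0
  n=5, p=1, k=1
  n=6, p=1, k=2

Final answer: 6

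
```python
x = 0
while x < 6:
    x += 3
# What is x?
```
Trace:
  x=0
  x=3
  x=6

Final answer: 6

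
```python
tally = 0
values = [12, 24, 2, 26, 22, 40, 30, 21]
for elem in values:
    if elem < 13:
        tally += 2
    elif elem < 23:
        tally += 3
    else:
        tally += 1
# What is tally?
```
Trace:
  tally=0
  tally=2, elem=12
  tally=3, elem=24
  tally=5, elem=2
  tally=6, elem=26
  tally=9, elem=22
  tally=10, elem=40
  tally=11, elem=30
  tally=14, elem=21

Final answer: 14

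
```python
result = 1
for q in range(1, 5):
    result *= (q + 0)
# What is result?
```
Trace:
  result=1
  result=1, q=1
  result=2, q=2
  result=6, q=3
  result=24, q=4

Final answer: 24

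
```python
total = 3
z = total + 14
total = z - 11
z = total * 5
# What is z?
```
Trace:
  total=3
  total=3, z=17
  total=6, z=17
  total=6, z=30

Final answer: 30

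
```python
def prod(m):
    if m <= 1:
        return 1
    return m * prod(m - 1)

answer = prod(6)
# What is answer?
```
Call trace:
prod(m=6)
  prod(m=5)
    prod(m=4)
      prod(m=3)
        prod(m=2)
          prod(m=1)
          -> return 1
        -> return 2
      -> return 6
    -> return 24
  -> return 120
-> return 720

Final answer: 720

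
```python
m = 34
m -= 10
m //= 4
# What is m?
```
Trace:
  m=34
  m=24
  m=6

Final answer: 6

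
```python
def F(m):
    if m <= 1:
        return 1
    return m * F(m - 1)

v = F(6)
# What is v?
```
Call trace:
F(m=6)
  F(m=5)
    F(m=4)
      F(m=3)
        F(m=2)
          F(m=1)
          -> return 1
        -> return 2
      -> return 6
    -> return 24
  -> return 120
-> return 720

Final answer: 720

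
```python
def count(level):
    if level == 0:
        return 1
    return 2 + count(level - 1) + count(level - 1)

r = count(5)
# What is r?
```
Call trace (a repeated sub-call is expanded the first time; later identical calls just restate its return value):
count(level=5)
  count(level=4)
    count(level=3)
      count(level=2)
        count(level=1)
          count(level=0)
          -> return 1
          count(level=0)
          -> return 1
        -> return 4
        count(level=1) -> return 4  (same call as traced above)
      -> return 10
      count(level=2) -> return 10  (same call as traced above)
    -> return 22
    count(level=3) -> return 22  (same call as traced above)
  -> return 46
  count(level=4) -> return 46  (same call as traced above)
-> return 94

Final answer: 94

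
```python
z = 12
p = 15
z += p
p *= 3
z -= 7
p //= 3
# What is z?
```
Trace:
  z=12
  z=12, p=15
  z=27, p=15
  z=27, p=45
  z=20, p=45
  z=20, p=15

Final answer: 20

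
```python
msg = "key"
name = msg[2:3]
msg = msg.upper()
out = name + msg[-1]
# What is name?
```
Trace:
  msg='key'
  msg='key', name='y'
  msg='KEY', name='y'
  msg='KEY', name='y', out='yY'

Final answer: 'y'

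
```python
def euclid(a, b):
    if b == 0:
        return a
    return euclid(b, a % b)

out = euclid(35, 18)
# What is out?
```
Call trace:
euclid(a=35, b=18)
  euclid(a=18, b=17)
    euclid(a=17, b=1)
      euclid(a=1, b=0)
      -> return 1
    -> return 1
  -> return 1
-> return 1

Final answer: 1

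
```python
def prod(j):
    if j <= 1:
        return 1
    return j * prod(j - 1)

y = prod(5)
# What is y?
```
Call trace:
prod(j=5)
  prod(j=4)
    prod(j=3)
      prod(j=2)
        prod(j=1)
        -> return 1
      -> return 2
    -> return 6
  -> return 24
-> return 120

Final answer: 120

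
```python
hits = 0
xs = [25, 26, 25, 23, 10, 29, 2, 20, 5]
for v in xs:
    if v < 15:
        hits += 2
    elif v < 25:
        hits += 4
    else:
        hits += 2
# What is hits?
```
Trace:
  hits=0
  hits=2, v=25
  hits=4, v=26
  hits=6, v=25
  hits=10, v=23
  hits=12, v=10
  hits=14, v=29
  hits=16, v=2
  hits=20, v=20
  hits=22, v=5

Final answer: 22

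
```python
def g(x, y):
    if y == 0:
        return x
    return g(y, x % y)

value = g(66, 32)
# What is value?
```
Call trace:
g(x=66, y=32)
  g(x=32, y=2)
    g(x=2, y=0)
    -> return 2
  -> return 2
-> return 2

Final answer: 2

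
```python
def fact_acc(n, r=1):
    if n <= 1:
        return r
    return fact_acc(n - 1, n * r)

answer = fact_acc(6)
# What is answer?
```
Call trace:
fact_acc(n=6, r=1)
  fact_acc(n=5, r=6)
    fact_acc(n=4, r=30)
      fact_acc(n=3, r=120)
        fact_acc(n=2, r=360)
          fact_acc(n=1, r=720)
          -> return 720
        -> return 720
      -> return 720
    -> return 720
  -> return 720
-> return 720

Final answer: 720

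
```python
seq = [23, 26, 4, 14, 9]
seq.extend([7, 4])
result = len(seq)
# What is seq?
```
Trace:
  seq=[23, 26, 4, 14, 9]
  seq=[23, 26, 4, 14, 9, 7, 4]
  seq=[23, 26, 4, 14, 9, 7, 4], result=7

Final answer: [23, 26, 4, 14, 9, 7, 4]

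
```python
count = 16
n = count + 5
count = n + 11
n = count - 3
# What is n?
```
Trace:
  count=16
  count=16, n=21
  count=32, n=21
  count=32, n=29

Final answer: 29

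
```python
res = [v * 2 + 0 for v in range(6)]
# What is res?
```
Trace:
  v=0
  v=1
  v=2
  v=3
  v=4
  v=5
  res=[0, 2, 4, 6, 8, 10]

Final answer: [0, 2, 4, 6, 8, 10]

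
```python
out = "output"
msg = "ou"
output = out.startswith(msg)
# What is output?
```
Trace:
  out='output'
  out='output', msg='ou'
  out='output', msg='ou', output=True

Final answer: True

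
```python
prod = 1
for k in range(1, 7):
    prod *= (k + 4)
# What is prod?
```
Trace:
  prod=1
  prod=5, k=1
  prod=30, k=2
  prod=210, k=3
  prod=1680, k=4
  prod=15120, k=5
  prod=151200, k=6

Final answer: 151200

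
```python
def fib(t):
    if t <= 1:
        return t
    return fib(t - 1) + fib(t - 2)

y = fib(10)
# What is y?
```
Call trace (a repeated sub-call is expanded the first time; later identical calls just restate its return value):
fib(t=10)
  fib(t=9)
    fib(t=8)
      fib(t=7)
        fib(t=6)
          fib(t=5)
            fib(t=4)
              fib(t=3)
                fib(t=2)
                  fib(t=1)
                  -> return 1
                  fib(t=0)
                  -> return 0
                -> return 1
                fib(t=1)
                -> return 1
              -> return 2
              fib(t=2) -> return 1  (same call as traced above)
            -> return 3
            fib(t=3) -> return 2  (same call as traced above)
          -> return 5
          fib(t=4) -> return 3  (same call as traced above)
        -> return 8
        fib(t=5) -> return 5  (same call as traced above)
      -> return 13
      fib(t=6) -> return 8  (same call as traced above)
    -> return 21
    fib(t=7) -> return 13  (same call as traced above)
  -> return 34
  fib(t=8) -> return 21  (same call as traced above)
-> return 55

Final answer: 55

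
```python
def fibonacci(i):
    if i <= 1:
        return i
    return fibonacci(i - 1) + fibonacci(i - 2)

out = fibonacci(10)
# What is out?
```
Call trace (a repeated sub-call is expanded the first time; later identical calls just restate its return value):
fibonacci(i=10)
  fibonacci(i=9)
    fibonacci(i=8)
      fibonacci(i=7)
        fibonacci(i=6)
          fibonacci(i=5)
            fibonacci(i=4)
              fibonacci(i=3)
                fibonacci(i=2)
                  fibonacci(i=1)
                  -> return 1
                  fibonacci(i=0)
                  -> return 0
                -> return 1
                fibonacci(i=1)
                -> return 1
              -> return 2
              fibonacci(i=2) -> return 1  (same call as traced above)
            -> return 3
            fibonacci(i=3) -> return 2  (same call as traced above)
          -> return 5
          fibonacci(i=4) -> return 3  (same call as traced above)
        -> return 8
        fibonacci(i=5) -> return 5  (same call as traced above)
      -> return 13
      fibonacci(i=6) -> return 8  (same call as traced above)
    -> return 21
    fibonacci(i=7) -> return 13  (same call as traced above)
  -> return 34
  fibonacci(i=8) -> return 21  (same call as traced above)
-> return 55

Final answer: 55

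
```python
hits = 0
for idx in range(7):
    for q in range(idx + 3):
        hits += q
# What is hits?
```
Trace:
  hits=0
  hits=0, idx=0, q=0
  hits=1, idx=0, q=1
  hits=3, idx=0, q=2
  hits=3, idx=1, q=0
  hits=4, idx=1, q=1
  hits=6, idx=1, q=2
  hits=9, idx=1, q=3
  hits=9, idx=2, q=0
  hits=10, idx=2, q=1
  hits=12, idx=2, q=2
  hits=15, idx=2, q=3
  hits=19, idx=2, q=4
  hits=19, idx=3, q=0
  hits=20, idx=3, q=1
  hits=22, idx=3, q=2
  hits=25, idx=3, q=3
  hits=29, idx=3, q=4
  hits=34, idx=3, q=5
  hits=34, idx=4, q=0
  hits=35, idx=4, q=1
  hits=37, idx=4, q=2
  hits=40, idx=4, q=3
  hits=44, idx=4, q=4
  hits=49, idx=4, q=5
  hits=55, idx=4, q=6
  hits=55, idx=5, q=0
  hits=56, idx=5, q=1
  hits=58, idx=5, q=2
  hits=61, idx=5, q=3
  hits=65, idx=5, q=4
  hits=70, idx=5, q=5
  hits=76, idx=5, q=6
  hits=83, idx=5, q=7
  hits=83, idx=6, q=0
  hits=84, idx=6, q=1
  hits=86, idx=6, q=2
  hits=89, idx=6, q=3
  hits=93, idx=6, q=4
  hits=98, idx=6, q=5
  hits=104, idx=6, q=6
  hits=111, idx=6, q=7
  hits=119, idx=6, q=8

Final answer: 119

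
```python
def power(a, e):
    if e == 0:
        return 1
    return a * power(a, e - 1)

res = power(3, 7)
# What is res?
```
Call trace:
power(a=3, e=7)
  power(a=3, e=6)
    power(a=3, e=5)
      power(a=3, e=4)
        power(a=3, e=3)
          power(a=3, e=2)
            power(a=3, e=1)
              power(a=3, e=0)
              -> return 1
            -> return 3
          -> return 9
        -> return 27
      -> return 81
    -> return 243
  -> return 729
-> return 2187

Final answer: 2187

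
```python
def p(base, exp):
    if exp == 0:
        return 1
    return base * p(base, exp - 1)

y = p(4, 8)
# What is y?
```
Call trace:
p(base=4, exp=8)
  p(base=4, exp=7)
    p(base=4, exp=6)
      p(base=4, exp=5)
        p(base=4, exp=4)
          p(base=4, exp=3)
            p(base=4, exp=2)
              p(base=4, exp=1)
                p(base=4, exp=0)
                -> return 1
              -> return 4
            -> return 16
          -> return 64
        -> return 256
      -> return 1024
    -> return 4096
  -> return 16384
-> return 65536

Final answer: 65536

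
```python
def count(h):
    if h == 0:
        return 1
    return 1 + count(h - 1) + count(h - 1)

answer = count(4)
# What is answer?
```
Call trace (a repeated sub-call is expanded the first time; later identical calls just restate its return value):
count(h=4)
  count(h=3)
    count(h=2)
      count(h=1)
        count(h=0)
        -> return 1
        count(h=0)
        -> return 1
      -> return 3
      count(h=1) -> return 3  (same call as traced above)
    -> return 7
    count(h=2) -> return 7  (same call as traced above)
  -> return 15
  count(h=3) -> return 15  (same call as traced above)
-> return 31

Final answer: 31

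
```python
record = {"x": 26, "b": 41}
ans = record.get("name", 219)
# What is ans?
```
Trace:
  record={'x': 26, 'b': 41}
  record={'x': 26, 'b': 41}, ans=219

Final answer: 219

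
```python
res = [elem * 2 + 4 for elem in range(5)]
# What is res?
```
Trace:
  elem=0
  elem=1
  elem=2
  elem=3
  elem=4
  res=[4, 6, 8, 10, 12]

Final answer: [4, 6, 8, 10, 12]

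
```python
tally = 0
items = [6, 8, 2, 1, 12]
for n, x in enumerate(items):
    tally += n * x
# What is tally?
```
Trace:
  tally=0
  tally=0, n=0, x=6
  tally=8, n=1, x=8
  tally=12, n=2, x=2
  tally=15, n=3, x=1
  tally=63, n=4, x=12

Final answer: 63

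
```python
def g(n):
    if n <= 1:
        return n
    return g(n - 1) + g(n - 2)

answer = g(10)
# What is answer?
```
Call trace (a repeated sub-call is expanded the first time; later identical calls just restate its return value):
g(n=10)
  g(n=9)
    g(n=8)
      g(n=7)
        g(n=6)
          g(n=5)
            g(n=4)
              g(n=3)
                g(n=2)
                  g(n=1)
                  -> return 1
                  g(n=0)
                  -> return 0
                -> return 1
                g(n=1)
                -> return 1
              -> return 2
              g(n=2) -> return 1  (same call as traced above)
            -> return 3
            g(n=3) -> return 2  (same call as traced above)
          -> return 5
          g(n=4) -> return 3  (same call as traced above)
        -> return 8
        g(n=5) -> return 5  (same call as traced above)
      -> return 13
      g(n=6) -> return 8  (same call as traced above)
    -> return 21
    g(n=7) -> return 13  (same call as traced above)
  -> return 34
  g(n=8) -> return 21  (same call as traced above)
-> return 55

Final answer: 55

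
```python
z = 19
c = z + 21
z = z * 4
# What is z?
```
Trace:
  z=19
  z=19, c=40
  z=76, c=40

Final answer: 76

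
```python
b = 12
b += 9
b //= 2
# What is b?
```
Trace:
  b=12
  b=21
  b=10

Final answer: 10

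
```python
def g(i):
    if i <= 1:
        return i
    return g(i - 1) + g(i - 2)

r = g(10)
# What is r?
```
Call trace (a repeated sub-call is expanded the first time; later identical calls just restate its return value):
g(i=10)
  g(i=9)
    g(i=8)
      g(i=7)
        g(i=6)
          g(i=5)
            g(i=4)
              g(i=3)
                g(i=2)
                  g(i=1)
                  -> return 1
                  g(i=0)
                  -> return 0
                -> return 1
                g(i=1)
                -> return 1
              -> return 2
              g(i=2) -> return 1  (same call as traced above)
            -> return 3
            g(i=3) -> return 2  (same call as traced above)
          -> return 5
          g(i=4) -> return 3  (same call as traced above)
        -> return 8
        g(i=5) -> return 5  (same call as traced above)
      -> return 13
      g(i=6) -> return 8  (same call as traced above)
    -> return 21
    g(i=7) -> return 13  (same call as traced above)
  -> return 34
  g(i=8) -> return 21  (same call as traced above)
-> return 55

Final answer: 55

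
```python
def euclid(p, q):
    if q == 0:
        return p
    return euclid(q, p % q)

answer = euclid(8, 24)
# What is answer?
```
Call trace:
euclid(p=8, q=24)
  euclid(p=24, q=8)
    euclid(p=8, q=0)
    -> return 8
  -> return 8
-> return 8

Final answer: 8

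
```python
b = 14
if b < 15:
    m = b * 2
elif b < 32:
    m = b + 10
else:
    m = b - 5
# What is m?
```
Trace:
  b=14
  b=14, m=28

Final answer: 28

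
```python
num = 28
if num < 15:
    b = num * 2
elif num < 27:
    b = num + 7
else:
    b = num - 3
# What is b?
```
Trace:
  num=28
  num=28, b=25

Final answer: 25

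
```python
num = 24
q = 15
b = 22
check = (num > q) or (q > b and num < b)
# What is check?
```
Trace:
  num=24
  num=24, q=15
  num=24, q=15, b=22
  num=24, q=15, b=22, check=True

Final answer: True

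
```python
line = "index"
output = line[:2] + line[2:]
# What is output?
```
Trace:
  line='index'
  line='index', output='index'

Final answer: 'index'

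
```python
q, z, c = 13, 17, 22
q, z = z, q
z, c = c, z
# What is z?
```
Trace:
  q=13, z=17, c=22
  q=17, z=13, c=22
  q=17, z=22, c=13

Final answer: 22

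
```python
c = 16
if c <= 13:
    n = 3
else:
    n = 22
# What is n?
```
Trace:
  c=16
  c=16, n=22

Final answer: 22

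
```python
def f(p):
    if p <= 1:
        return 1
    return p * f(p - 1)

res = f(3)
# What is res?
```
Call trace:
f(p=3)
  f(p=2)
    f(p=1)
    -> return 1
  -> return 2
-> return 6

Final answer: 6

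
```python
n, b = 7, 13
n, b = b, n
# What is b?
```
Trace:
  n=7, b=13
  n=13, b=7

Final answer: 7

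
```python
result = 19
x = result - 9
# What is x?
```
Trace:
  result=19
  result=19, x=10

Final answer: 10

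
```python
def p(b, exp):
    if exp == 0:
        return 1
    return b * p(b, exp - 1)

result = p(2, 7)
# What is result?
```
Call trace:
p(b=2, exp=7)
  p(b=2, exp=6)
    p(b=2, exp=5)
      p(b=2, exp=4)
        p(b=2, exp=3)
          p(b=2, exp=2)
            p(b=2, exp=1)
              p(b=2, exp=0)
              -> return 1
            -> return 2
          -> return 4
        -> return 8
      -> return 16
    -> return 32
  -> return 64
-> return 128

Final answer: 128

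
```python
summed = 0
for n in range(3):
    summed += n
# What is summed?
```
Trace:
  summed=0
  summed=0, n=0
  summed=1, n=1
  summed=3, n=2

Final answer: 3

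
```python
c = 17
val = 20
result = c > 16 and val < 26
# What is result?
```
Trace:
  c=17
  c=17, val=20
  c=17, val=20, result=True

Final answer: True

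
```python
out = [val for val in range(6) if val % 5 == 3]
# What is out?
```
Trace:
  val=0
  val=1
  val=2
  val=3
  val=4
  val=5
  out=[3]

Final answer: [3]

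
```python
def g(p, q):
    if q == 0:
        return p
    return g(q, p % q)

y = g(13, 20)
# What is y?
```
Call trace:
g(p=13, q=20)
  g(p=20, q=13)
    g(p=13, q=7)
      g(p=7, q=6)
        g(p=6, q=1)
          g(p=1, q=0)
          -> return 1
        -> return 1
      -> return 1
    -> return 1
  -> return 1
-> return 1

Final answer: 1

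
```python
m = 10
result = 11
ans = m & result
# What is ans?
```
Trace:
  m=10
  m=10, result=11
  m=10, result=11, ans=10

Final answer: 10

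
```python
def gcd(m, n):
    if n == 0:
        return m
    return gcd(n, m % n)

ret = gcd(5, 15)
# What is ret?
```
Call trace:
gcd(m=5, n=15)
  gcd(m=15, n=5)
    gcd(m=5, n=0)
    -> return 5
  -> return 5
-> return 5

Final answer: 5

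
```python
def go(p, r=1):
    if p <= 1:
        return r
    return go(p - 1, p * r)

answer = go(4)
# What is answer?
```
Call trace:
go(p=4, r=1)
  go(p=3, r=4)
    go(p=2, r=12)
      go(p=1, r=24)
      -> return 24
    -> return 24
  -> return 24
-> return 24

Final answer: 24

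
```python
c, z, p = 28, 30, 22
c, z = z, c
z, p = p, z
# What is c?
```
Trace:
  c=28, z=30, p=22
  c=30, z=28, p=22
  c=30, z=22, p=28

Final answer: 30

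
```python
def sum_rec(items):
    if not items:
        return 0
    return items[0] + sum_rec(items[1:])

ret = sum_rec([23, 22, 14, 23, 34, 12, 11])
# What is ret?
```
Call trace:
sum_rec(items=[23, 22, 14, 23, 34, 12, 11])
  sum_rec(items=[22, 14, 23, 34, 12, 11])
    sum_rec(items=[14, 23, 34, 12, 11])
      sum_rec(items=[23, 34, 12, 11])
        sum_rec(items=[34, 12, 11])
          sum_rec(items=[12, 11])
            sum_rec(items=[11])
              sum_rec(items=[])
              -> return 0
            -> return 11
          -> return 23
        -> return 57
      -> return 80
    -> return 94
  -> return 116
-> return 139

Final answer: 139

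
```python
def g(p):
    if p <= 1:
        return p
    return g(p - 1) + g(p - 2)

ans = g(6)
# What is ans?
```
Call trace (a repeated sub-call is expanded the first time; later identical calls just restate its return value):
g(p=6)
  g(p=5)
    g(p=4)
      g(p=3)
        g(p=2)
          g(p=1)
          -> return 1
          g(p=0)
          -> return 0
        -> return 1
        g(p=1)
        -> return 1
      -> return 2
      g(p=2) -> return 1  (same call as traced above)
    -> return 3
    g(p=3) -> return 2  (same call as traced above)
  -> return 5
  g(p=4) -> return 3  (same call as traced above)
-> return 8

Final answer: 8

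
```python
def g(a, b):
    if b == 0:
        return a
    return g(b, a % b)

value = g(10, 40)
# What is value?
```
Call trace:
g(a=10, b=40)
  g(a=40, b=10)
    g(a=10, b=0)
    -> return 10
  -> return 10
-> return 10

Final answer: 10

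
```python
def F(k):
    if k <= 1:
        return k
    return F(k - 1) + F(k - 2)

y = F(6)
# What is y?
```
Call trace (a repeated sub-call is expanded the first time; later identical calls just restate its return value):
F(k=6)
  F(k=5)
    F(k=4)
      F(k=3)
        F(k=2)
          F(k=1)
          -> return 1
          F(k=0)
          -> return 0
        -> return 1
        F(k=1)
        -> return 1
      -> return 2
      F(k=2) -> return 1  (same call as traced above)
    -> return 3
    F(k=3) -> return 2  (same call as traced above)
  -> return 5
  F(k=4) -> return 3  (same call as traced above)
-> return 8

Final answer: 8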